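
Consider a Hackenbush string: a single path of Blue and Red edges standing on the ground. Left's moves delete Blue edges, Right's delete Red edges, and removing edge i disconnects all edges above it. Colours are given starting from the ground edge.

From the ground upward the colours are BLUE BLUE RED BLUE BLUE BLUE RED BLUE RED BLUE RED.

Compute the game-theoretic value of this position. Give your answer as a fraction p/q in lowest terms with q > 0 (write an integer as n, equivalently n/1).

Build v(s[:k]) for k = 1..11, string s = BLUE BLUE RED BLUE BLUE BLUE RED BLUE RED BLUE RED.
B: Left { 0 }, Right { (no moves) } — simplest 1
BB: Left { 0; 1 }, Right { (no moves) } — simplest 2
BBR: Left { 0; 1 }, Right { 2 } — simplest 3/2
BBRB: Left { 0; 1; 3/2 }, Right { 2 } — simplest 7/4
BBRBB: Left { 0; 1; 3/2; 7/4 }, Right { 2 } — simplest 15/8
BBRBBB: Left { 0; 1; 3/2; 7/4; 15/8 }, Right { 2 } — simplest 31/16
BBRBBBR: Left { 0; 1; 3/2; 7/4; 15/8 }, Right { 31/16; 2 } — simplest 61/32
BBRBBBRB: Left { 0; 1; 3/2; 7/4; 15/8; 61/32 }, Right { 31/16; 2 } — simplest 123/64
BBRBBBRBR: Left { 0; 1; 3/2; 7/4; 15/8; 61/32 }, Right { 123/64; 31/16; 2 } — simplest 245/128
BBRBBBRBRB: Left { 0; 1; 3/2; 7/4; 15/8; 61/32; 245/128 }, Right { 123/64; 31/16; 2 } — simplest 491/256
BBRBBBRBRBR: Left { 0; 1; 3/2; 7/4; 15/8; 61/32; 245/128 }, Right { 491/256; 123/64; 31/16; 2 } — simplest 981/512

981/512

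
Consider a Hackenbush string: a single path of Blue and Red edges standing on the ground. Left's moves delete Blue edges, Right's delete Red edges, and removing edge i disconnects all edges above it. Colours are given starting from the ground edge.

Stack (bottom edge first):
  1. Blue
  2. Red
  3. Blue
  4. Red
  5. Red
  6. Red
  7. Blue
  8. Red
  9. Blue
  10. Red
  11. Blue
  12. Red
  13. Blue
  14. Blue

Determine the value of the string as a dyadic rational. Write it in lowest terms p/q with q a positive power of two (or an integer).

4439/8192

Recurse on prefixes of the 14-edge string Blue Red Blue Red Red Red Blue Red Blue Red Blue Red Blue Blue:
edge 1 of 14 (Blue): { 0 |  } so 1
edge 2 of 14 (Red): { 0 | 1 } so 1/2
edge 3 of 14 (Blue): { 0; 1/2 | 1 } so 3/4
edge 4 of 14 (Red): { 0; 1/2 | 3/4; 1 } so 5/8
edge 5 of 14 (Red): { 0; 1/2 | 5/8; 3/4; 1 } so 9/16
edge 6 of 14 (Red): { 0; 1/2 | 9/16; 5/8; 3/4; 1 } so 17/32
edge 7 of 14 (Blue): { 0; 1/2; 17/32 | 9/16; 5/8; 3/4; 1 } so 35/64
edge 8 of 14 (Red): { 0; 1/2; 17/32 | 35/64; 9/16; 5/8; 3/4; 1 } so 69/128
edge 9 of 14 (Blue): { 0; 1/2; 17/32; 69/128 | 35/64; 9/16; 5/8; 3/4; 1 } so 139/256
edge 10 of 14 (Red): { 0; 1/2; 17/32; 69/128 | 139/256; 35/64; 9/16; 5/8; 3/4; 1 } so 277/512
edge 11 of 14 (Blue): { 0; 1/2; 17/32; 69/128; 277/512 | 139/256; 35/64; 9/16; 5/8; 3/4; 1 } so 555/1024
edge 12 of 14 (Red): { 0; 1/2; 17/32; 69/128; 277/512 | 555/1024; 139/256; 35/64; 9/16; 5/8; 3/4; 1 } so 1109/2048
edge 13 of 14 (Blue): { 0; 1/2; 17/32; 69/128; 277/512; 1109/2048 | 555/1024; 139/256; 35/64; 9/16; 5/8; 3/4; 1 } so 2219/4096
edge 14 of 14 (Blue): { 0; 1/2; 17/32; 69/128; 277/512; 1109/2048; 2219/4096 | 555/1024; 139/256; 35/64; 9/16; 5/8; 3/4; 1 } so 4439/8192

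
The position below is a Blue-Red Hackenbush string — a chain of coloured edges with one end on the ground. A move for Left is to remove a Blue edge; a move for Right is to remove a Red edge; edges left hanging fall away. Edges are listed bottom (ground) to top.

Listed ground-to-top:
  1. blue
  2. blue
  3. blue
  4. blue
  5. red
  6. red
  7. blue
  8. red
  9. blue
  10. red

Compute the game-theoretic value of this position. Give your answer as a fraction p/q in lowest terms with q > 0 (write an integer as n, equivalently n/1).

213/64

Build val(s[:k]) for k = 1..10, string s = blue blue blue blue red red blue red blue red.
b: Left { 0 }, Right { (no moves) } — simplest 1
bb: Left { 0 1 }, Right { (no moves) } — simplest 2
bbb: Left { 0 1 2 }, Right { (no moves) } — simplest 3
bbbb: Left { 0 1 2 3 }, Right { (no moves) } — simplest 4
bbbbr: Left { 0 1 2 3 }, Right { 4 } — simplest 7/2
bbbbrr: Left { 0 1 2 3 }, Right { 7/2 4 } — simplest 13/4
bbbbrrb: Left { 0 1 2 3 13/4 }, Right { 7/2 4 } — simplest 27/8
bbbbrrbr: Left { 0 1 2 3 13/4 }, Right { 27/8 7/2 4 } — simplest 53/16
bbbbrrbrb: Left { 0 1 2 3 13/4 53/16 }, Right { 27/8 7/2 4 } — simplest 107/32
bbbbrrbrbr: Left { 0 1 2 3 13/4 53/16 }, Right { 107/32 27/8 7/2 4 } — simplest 213/64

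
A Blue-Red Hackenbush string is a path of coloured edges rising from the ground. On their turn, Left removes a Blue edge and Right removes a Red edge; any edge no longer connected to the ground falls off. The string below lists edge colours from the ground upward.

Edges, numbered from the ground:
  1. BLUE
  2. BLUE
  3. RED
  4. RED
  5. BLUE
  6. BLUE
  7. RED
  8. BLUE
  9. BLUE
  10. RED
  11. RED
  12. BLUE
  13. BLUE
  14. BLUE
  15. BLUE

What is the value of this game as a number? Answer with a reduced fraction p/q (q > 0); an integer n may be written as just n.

Build g(s[:k]) for k = 1..15, string s = BLUE BLUE RED RED BLUE BLUE RED BLUE BLUE RED RED BLUE BLUE BLUE BLUE.
edge 1 of 15 (BLUE): { 0 | none } so 1
edge 2 of 15 (BLUE): { 0 1 | none } so 2
edge 3 of 15 (RED): { 0 1 | 2 } so 3/2
edge 4 of 15 (RED): { 0 1 | 3/2 2 } so 5/4
edge 5 of 15 (BLUE): { 0 1 5/4 | 3/2 2 } so 11/8
edge 6 of 15 (BLUE): { 0 1 5/4 11/8 | 3/2 2 } so 23/16
edge 7 of 15 (RED): { 0 1 5/4 11/8 | 23/16 3/2 2 } so 45/32
edge 8 of 15 (BLUE): { 0 1 5/4 11/8 45/32 | 23/16 3/2 2 } so 91/64
edge 9 of 15 (BLUE): { 0 1 5/4 11/8 45/32 91/64 | 23/16 3/2 2 } so 183/128
edge 10 of 15 (RED): { 0 1 5/4 11/8 45/32 91/64 | 183/128 23/16 3/2 2 } so 365/256
edge 11 of 15 (RED): { 0 1 5/4 11/8 45/32 91/64 | 365/256 183/128 23/16 3/2 2 } so 729/512
edge 12 of 15 (BLUE): { 0 1 5/4 11/8 45/32 91/64 729/512 | 365/256 183/128 23/16 3/2 2 } so 1459/1024
edge 13 of 15 (BLUE): { 0 1 5/4 11/8 45/32 91/64 729/512 1459/1024 | 365/256 183/128 23/16 3/2 2 } so 2919/2048
edge 14 of 15 (BLUE): { 0 1 5/4 11/8 45/32 91/64 729/512 1459/1024 2919/2048 | 365/256 183/128 23/16 3/2 2 } so 5839/4096
edge 15 of 15 (BLUE): { 0 1 5/4 11/8 45/32 91/64 729/512 1459/1024 2919/2048 5839/4096 | 365/256 183/128 23/16 3/2 2 } so 11679/8192

11679/8192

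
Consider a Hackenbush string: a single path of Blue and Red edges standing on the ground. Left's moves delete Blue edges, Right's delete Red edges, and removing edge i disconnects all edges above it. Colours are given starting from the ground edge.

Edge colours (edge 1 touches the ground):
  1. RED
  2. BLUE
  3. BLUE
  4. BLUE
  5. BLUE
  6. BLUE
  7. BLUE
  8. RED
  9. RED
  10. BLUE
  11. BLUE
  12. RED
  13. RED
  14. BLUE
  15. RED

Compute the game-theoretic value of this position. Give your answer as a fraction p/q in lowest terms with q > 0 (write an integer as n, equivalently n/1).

-411/16384

val(R) = { none | 0 } -> -1
val(RB) = { -1 | 0 } -> -1/2
val(RBB) = { -1, -1/2 | 0 } -> -1/4
val(RBBB) = { -1, -1/2, -1/4 | 0 } -> -1/8
val(RBBBB) = { -1, -1/2, -1/4, -1/8 | 0 } -> -1/16
val(RBBBBB) = { -1, -1/2, -1/4, -1/8, -1/16 | 0 } -> -1/32
val(RBBBBBB) = { -1, -1/2, -1/4, -1/8, -1/16, -1/32 | 0 } -> -1/64
val(RBBBBBBR) = { -1, -1/2, -1/4, -1/8, -1/16, -1/32 | -1/64, 0 } -> -3/128
val(RBBBBBBRR) = { -1, -1/2, -1/4, -1/8, -1/16, -1/32 | -3/128, -1/64, 0 } -> -7/256
val(RBBBBBBRRB) = { -1, -1/2, -1/4, -1/8, -1/16, -1/32, -7/256 | -3/128, -1/64, 0 } -> -13/512
val(RBBBBBBRRBB) = { -1, -1/2, -1/4, -1/8, -1/16, -1/32, -7/256, -13/512 | -3/128, -1/64, 0 } -> -25/1024
val(RBBBBBBRRBBR) = { -1, -1/2, -1/4, -1/8, -1/16, -1/32, -7/256, -13/512 | -25/1024, -3/128, -1/64, 0 } -> -51/2048
val(RBBBBBBRRBBRR) = { -1, -1/2, -1/4, -1/8, -1/16, -1/32, -7/256, -13/512 | -51/2048, -25/1024, -3/128, -1/64, 0 } -> -103/4096
val(RBBBBBBRRBBRRB) = { -1, -1/2, -1/4, -1/8, -1/16, -1/32, -7/256, -13/512, -103/4096 | -51/2048, -25/1024, -3/128, -1/64, 0 } -> -205/8192
val(RBBBBBBRRBBRRBR) = { -1, -1/2, -1/4, -1/8, -1/16, -1/32, -7/256, -13/512, -103/4096 | -205/8192, -51/2048, -25/1024, -3/128, -1/64, 0 } -> -411/16384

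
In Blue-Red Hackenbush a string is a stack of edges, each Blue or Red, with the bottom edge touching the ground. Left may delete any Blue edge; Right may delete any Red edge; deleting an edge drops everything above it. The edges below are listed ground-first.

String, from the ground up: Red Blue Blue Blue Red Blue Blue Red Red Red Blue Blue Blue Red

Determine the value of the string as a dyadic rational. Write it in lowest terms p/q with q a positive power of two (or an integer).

step 1: add Red to get R; options L={ none } R={ 0 } — -1
step 2: add Blue to get RB; options L={ -1 } R={ 0 } — -1/2
step 3: add Blue to get RBB; options L={ -1; -1/2 } R={ 0 } — -1/4
step 4: add Blue to get RBBB; options L={ -1; -1/2; -1/4 } R={ 0 } — -1/8
step 5: add Red to get RBBBR; options L={ -1; -1/2; -1/4 } R={ -1/8; 0 } — -3/16
step 6: add Blue to get RBBBRB; options L={ -1; -1/2; -1/4; -3/16 } R={ -1/8; 0 } — -5/32
step 7: add Blue to get RBBBRBB; options L={ -1; -1/2; -1/4; -3/16; -5/32 } R={ -1/8; 0 } — -9/64
step 8: add Red to get RBBBRBBR; options L={ -1; -1/2; -1/4; -3/16; -5/32 } R={ -9/64; -1/8; 0 } — -19/128
step 9: add Red to get RBBBRBBRR; options L={ -1; -1/2; -1/4; -3/16; -5/32 } R={ -19/128; -9/64; -1/8; 0 } — -39/256
step 10: add Red to get RBBBRBBRRR; options L={ -1; -1/2; -1/4; -3/16; -5/32 } R={ -39/256; -19/128; -9/64; -1/8; 0 } — -79/512
step 11: add Blue to get RBBBRBBRRRB; options L={ -1; -1/2; -1/4; -3/16; -5/32; -79/512 } R={ -39/256; -19/128; -9/64; -1/8; 0 } — -157/1024
step 12: add Blue to get RBBBRBBRRRBB; options L={ -1; -1/2; -1/4; -3/16; -5/32; -79/512; -157/1024 } R={ -39/256; -19/128; -9/64; -1/8; 0 } — -313/2048
step 13: add Blue to get RBBBRBBRRRBBB; options L={ -1; -1/2; -1/4; -3/16; -5/32; -79/512; -157/1024; -313/2048 } R={ -39/256; -19/128; -9/64; -1/8; 0 } — -625/4096
step 14: add Red to get RBBBRBBRRRBBBR; options L={ -1; -1/2; -1/4; -3/16; -5/32; -79/512; -157/1024; -313/2048 } R={ -625/4096; -39/256; -19/128; -9/64; -1/8; 0 } — -1251/8192

-1251/8192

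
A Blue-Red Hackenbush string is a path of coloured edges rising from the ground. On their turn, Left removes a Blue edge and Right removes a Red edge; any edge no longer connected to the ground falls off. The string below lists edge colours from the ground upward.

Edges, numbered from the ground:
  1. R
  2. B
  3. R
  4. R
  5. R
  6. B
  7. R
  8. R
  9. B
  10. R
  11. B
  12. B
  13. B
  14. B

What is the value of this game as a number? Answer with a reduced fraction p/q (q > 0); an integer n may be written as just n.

-7585/8192

val_1 [R]  L=[none]  R=[0]  → -1
val_2 [RB]  L=[-1]  R=[0]  → -1/2
val_3 [RBR]  L=[-1]  R=[-1/2, 0]  → -3/4
val_4 [RBRR]  L=[-1]  R=[-3/4, -1/2, 0]  → -7/8
val_5 [RBRRR]  L=[-1]  R=[-7/8, -3/4, -1/2, 0]  → -15/16
val_6 [RBRRRB]  L=[-1, -15/16]  R=[-7/8, -3/4, -1/2, 0]  → -29/32
val_7 [RBRRRBR]  L=[-1, -15/16]  R=[-29/32, -7/8, -3/4, -1/2, 0]  → -59/64
val_8 [RBRRRBRR]  L=[-1, -15/16]  R=[-59/64, -29/32, -7/8, -3/4, -1/2, 0]  → -119/128
val_9 [RBRRRBRRB]  L=[-1, -15/16, -119/128]  R=[-59/64, -29/32, -7/8, -3/4, -1/2, 0]  → -237/256
val_10 [RBRRRBRRBR]  L=[-1, -15/16, -119/128]  R=[-237/256, -59/64, -29/32, -7/8, -3/4, -1/2, 0]  → -475/512
val_11 [RBRRRBRRBRB]  L=[-1, -15/16, -119/128, -475/512]  R=[-237/256, -59/64, -29/32, -7/8, -3/4, -1/2, 0]  → -949/1024
val_12 [RBRRRBRRBRBB]  L=[-1, -15/16, -119/128, -475/512, -949/1024]  R=[-237/256, -59/64, -29/32, -7/8, -3/4, -1/2, 0]  → -1897/2048
val_13 [RBRRRBRRBRBBB]  L=[-1, -15/16, -119/128, -475/512, -949/1024, -1897/2048]  R=[-237/256, -59/64, -29/32, -7/8, -3/4, -1/2, 0]  → -3793/4096
val_14 [RBRRRBRRBRBBBB]  L=[-1, -15/16, -119/128, -475/512, -949/1024, -1897/2048, -3793/4096]  R=[-237/256, -59/64, -29/32, -7/8, -3/4, -1/2, 0]  → -7585/8192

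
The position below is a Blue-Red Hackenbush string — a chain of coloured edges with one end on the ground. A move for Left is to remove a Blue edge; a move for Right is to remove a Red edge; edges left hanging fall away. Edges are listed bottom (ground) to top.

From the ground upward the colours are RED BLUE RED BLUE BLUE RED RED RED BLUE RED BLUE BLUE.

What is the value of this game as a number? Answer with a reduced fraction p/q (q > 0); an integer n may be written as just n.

-1257/2048

Prefix values for RED BLUE RED BLUE BLUE RED RED RED BLUE RED BLUE BLUE via {L|R} + simplicity:
edge 1 of 12 (RED): { (no moves) | 0 } so -1
edge 2 of 12 (BLUE): { -1 | 0 } so -1/2
edge 3 of 12 (RED): { -1 | -1/2 0 } so -3/4
edge 4 of 12 (BLUE): { -1 -3/4 | -1/2 0 } so -5/8
edge 5 of 12 (BLUE): { -1 -3/4 -5/8 | -1/2 0 } so -9/16
edge 6 of 12 (RED): { -1 -3/4 -5/8 | -9/16 -1/2 0 } so -19/32
edge 7 of 12 (RED): { -1 -3/4 -5/8 | -19/32 -9/16 -1/2 0 } so -39/64
edge 8 of 12 (RED): { -1 -3/4 -5/8 | -39/64 -19/32 -9/16 -1/2 0 } so -79/128
edge 9 of 12 (BLUE): { -1 -3/4 -5/8 -79/128 | -39/64 -19/32 -9/16 -1/2 0 } so -157/256
edge 10 of 12 (RED): { -1 -3/4 -5/8 -79/128 | -157/256 -39/64 -19/32 -9/16 -1/2 0 } so -315/512
edge 11 of 12 (BLUE): { -1 -3/4 -5/8 -79/128 -315/512 | -157/256 -39/64 -19/32 -9/16 -1/2 0 } so -629/1024
edge 12 of 12 (BLUE): { -1 -3/4 -5/8 -79/128 -315/512 -629/1024 | -157/256 -39/64 -19/32 -9/16 -1/2 0 } so -1257/2048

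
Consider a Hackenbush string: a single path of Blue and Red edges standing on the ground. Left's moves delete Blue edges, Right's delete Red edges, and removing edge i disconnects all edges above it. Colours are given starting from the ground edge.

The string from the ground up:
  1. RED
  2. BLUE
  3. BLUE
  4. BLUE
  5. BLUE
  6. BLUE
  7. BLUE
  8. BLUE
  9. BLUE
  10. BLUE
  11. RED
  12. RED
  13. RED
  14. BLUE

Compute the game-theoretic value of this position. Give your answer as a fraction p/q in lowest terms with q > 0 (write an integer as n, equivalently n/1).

-29/8192

1 of 14 · R · max L −∞ · min R 0 so -1
2 of 14 · RB · max L -1 · min R 0 so -1/2
3 of 14 · RBB · max L -1/2 · min R 0 so -1/4
4 of 14 · RBBB · max L -1/4 · min R 0 so -1/8
5 of 14 · RBBBB · max L -1/8 · min R 0 so -1/16
6 of 14 · RBBBBB · max L -1/16 · min R 0 so -1/32
7 of 14 · RBBBBBB · max L -1/32 · min R 0 so -1/64
8 of 14 · RBBBBBBB · max L -1/64 · min R 0 so -1/128
9 of 14 · RBBBBBBBB · max L -1/128 · min R 0 so -1/256
10 of 14 · RBBBBBBBBB · max L -1/256 · min R 0 so -1/512
11 of 14 · RBBBBBBBBBR · max L -1/256 · min R -1/512 so -3/1024
12 of 14 · RBBBBBBBBBRR · max L -1/256 · min R -3/1024 so -7/2048
13 of 14 · RBBBBBBBBBRRR · max L -1/256 · min R -7/2048 so -15/4096
14 of 14 · RBBBBBBBBBRRRB · max L -15/4096 · min R -7/2048 so -29/8192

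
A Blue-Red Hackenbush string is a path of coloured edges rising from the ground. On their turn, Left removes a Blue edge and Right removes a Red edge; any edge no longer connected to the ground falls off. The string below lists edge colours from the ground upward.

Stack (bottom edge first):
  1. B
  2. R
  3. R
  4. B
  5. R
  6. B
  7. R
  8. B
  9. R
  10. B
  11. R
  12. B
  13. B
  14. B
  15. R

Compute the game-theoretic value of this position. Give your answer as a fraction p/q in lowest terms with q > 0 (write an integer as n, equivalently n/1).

v(B) = { 0 | — } — 1
v(BR) = { 0 | 1 } — 1/2
v(BRR) = { 0 | 1/2, 1 } — 1/4
v(BRRB) = { 0, 1/4 | 1/2, 1 } — 3/8
v(BRRBR) = { 0, 1/4 | 3/8, 1/2, 1 } — 5/16
v(BRRBRB) = { 0, 1/4, 5/16 | 3/8, 1/2, 1 } — 11/32
v(BRRBRBR) = { 0, 1/4, 5/16 | 11/32, 3/8, 1/2, 1 } — 21/64
v(BRRBRBRB) = { 0, 1/4, 5/16, 21/64 | 11/32, 3/8, 1/2, 1 } — 43/128
v(BRRBRBRBR) = { 0, 1/4, 5/16, 21/64 | 43/128, 11/32, 3/8, 1/2, 1 } — 85/256
v(BRRBRBRBRB) = { 0, 1/4, 5/16, 21/64, 85/256 | 43/128, 11/32, 3/8, 1/2, 1 } — 171/512
v(BRRBRBRBRBR) = { 0, 1/4, 5/16, 21/64, 85/256 | 171/512, 43/128, 11/32, 3/8, 1/2, 1 } — 341/1024
v(BRRBRBRBRBRB) = { 0, 1/4, 5/16, 21/64, 85/256, 341/1024 | 171/512, 43/128, 11/32, 3/8, 1/2, 1 } — 683/2048
v(BRRBRBRBRBRBB) = { 0, 1/4, 5/16, 21/64, 85/256, 341/1024, 683/2048 | 171/512, 43/128, 11/32, 3/8, 1/2, 1 } — 1367/4096
v(BRRBRBRBRBRBBB) = { 0, 1/4, 5/16, 21/64, 85/256, 341/1024, 683/2048, 1367/4096 | 171/512, 43/128, 11/32, 3/8, 1/2, 1 } — 2735/8192
v(BRRBRBRBRBRBBBR) = { 0, 1/4, 5/16, 21/64, 85/256, 341/1024, 683/2048, 1367/4096 | 2735/8192, 171/512, 43/128, 11/32, 3/8, 1/2, 1 } — 5469/16384

5469/16384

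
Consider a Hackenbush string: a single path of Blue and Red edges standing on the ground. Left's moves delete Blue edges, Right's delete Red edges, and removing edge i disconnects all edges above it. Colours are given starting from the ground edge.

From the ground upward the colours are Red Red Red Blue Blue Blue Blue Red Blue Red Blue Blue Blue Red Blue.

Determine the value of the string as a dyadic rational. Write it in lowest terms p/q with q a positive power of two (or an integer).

-8517/4096

edge 1 of 15 (Red): { — | 0 } so -1
edge 2 of 15 (Red): { — | -1,0 } so -2
edge 3 of 15 (Red): { — | -2,-1,0 } so -3
edge 4 of 15 (Blue): { -3 | -2,-1,0 } so -5/2
edge 5 of 15 (Blue): { -3,-5/2 | -2,-1,0 } so -9/4
edge 6 of 15 (Blue): { -3,-5/2,-9/4 | -2,-1,0 } so -17/8
edge 7 of 15 (Blue): { -3,-5/2,-9/4,-17/8 | -2,-1,0 } so -33/16
edge 8 of 15 (Red): { -3,-5/2,-9/4,-17/8 | -33/16,-2,-1,0 } so -67/32
edge 9 of 15 (Blue): { -3,-5/2,-9/4,-17/8,-67/32 | -33/16,-2,-1,0 } so -133/64
edge 10 of 15 (Red): { -3,-5/2,-9/4,-17/8,-67/32 | -133/64,-33/16,-2,-1,0 } so -267/128
edge 11 of 15 (Blue): { -3,-5/2,-9/4,-17/8,-67/32,-267/128 | -133/64,-33/16,-2,-1,0 } so -533/256
edge 12 of 15 (Blue): { -3,-5/2,-9/4,-17/8,-67/32,-267/128,-533/256 | -133/64,-33/16,-2,-1,0 } so -1065/512
edge 13 of 15 (Blue): { -3,-5/2,-9/4,-17/8,-67/32,-267/128,-533/256,-1065/512 | -133/64,-33/16,-2,-1,0 } so -2129/1024
edge 14 of 15 (Red): { -3,-5/2,-9/4,-17/8,-67/32,-267/128,-533/256,-1065/512 | -2129/1024,-133/64,-33/16,-2,-1,0 } so -4259/2048
edge 15 of 15 (Blue): { -3,-5/2,-9/4,-17/8,-67/32,-267/128,-533/256,-1065/512,-4259/2048 | -2129/1024,-133/64,-33/16,-2,-1,0 } so -8517/4096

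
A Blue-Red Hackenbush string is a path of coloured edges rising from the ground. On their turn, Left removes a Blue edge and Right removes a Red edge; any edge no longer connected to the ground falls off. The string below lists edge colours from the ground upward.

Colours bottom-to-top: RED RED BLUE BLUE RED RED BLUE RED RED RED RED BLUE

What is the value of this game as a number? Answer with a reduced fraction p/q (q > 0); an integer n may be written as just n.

value(R) = { ∅ | 0 } => -1
value(RR) = { ∅ | -1; 0 } => -2
value(RRB) = { -2 | -1; 0 } => -3/2
value(RRBB) = { -2; -3/2 | -1; 0 } => -5/4
value(RRBBR) = { -2; -3/2 | -5/4; -1; 0 } => -11/8
value(RRBBRR) = { -2; -3/2 | -11/8; -5/4; -1; 0 } => -23/16
value(RRBBRRB) = { -2; -3/2; -23/16 | -11/8; -5/4; -1; 0 } => -45/32
value(RRBBRRBR) = { -2; -3/2; -23/16 | -45/32; -11/8; -5/4; -1; 0 } => -91/64
value(RRBBRRBRR) = { -2; -3/2; -23/16 | -91/64; -45/32; -11/8; -5/4; -1; 0 } => -183/128
value(RRBBRRBRRR) = { -2; -3/2; -23/16 | -183/128; -91/64; -45/32; -11/8; -5/4; -1; 0 } => -367/256
value(RRBBRRBRRRR) = { -2; -3/2; -23/16 | -367/256; -183/128; -91/64; -45/32; -11/8; -5/4; -1; 0 } => -735/512
value(RRBBRRBRRRRB) = { -2; -3/2; -23/16; -735/512 | -367/256; -183/128; -91/64; -45/32; -11/8; -5/4; -1; 0 } => -1469/1024

-1469/1024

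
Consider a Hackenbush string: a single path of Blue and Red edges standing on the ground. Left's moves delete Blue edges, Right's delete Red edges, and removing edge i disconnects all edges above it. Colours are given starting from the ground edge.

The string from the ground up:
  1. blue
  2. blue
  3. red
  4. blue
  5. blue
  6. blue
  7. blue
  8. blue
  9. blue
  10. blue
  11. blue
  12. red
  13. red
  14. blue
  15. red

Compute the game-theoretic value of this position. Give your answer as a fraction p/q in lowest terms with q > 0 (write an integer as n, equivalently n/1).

Prefix values for blue blue red blue blue blue blue blue blue blue blue red red blue red via {L|R} + simplicity:
value(b) = { 0 |  } -> 1
value(bb) = { 0; 1 |  } -> 2
value(bbr) = { 0; 1 | 2 } -> 3/2
value(bbrb) = { 0; 1; 3/2 | 2 } -> 7/4
value(bbrbb) = { 0; 1; 3/2; 7/4 | 2 } -> 15/8
value(bbrbbb) = { 0; 1; 3/2; 7/4; 15/8 | 2 } -> 31/16
value(bbrbbbb) = { 0; 1; 3/2; 7/4; 15/8; 31/16 | 2 } -> 63/32
value(bbrbbbbb) = { 0; 1; 3/2; 7/4; 15/8; 31/16; 63/32 | 2 } -> 127/64
value(bbrbbbbbb) = { 0; 1; 3/2; 7/4; 15/8; 31/16; 63/32; 127/64 | 2 } -> 255/128
value(bbrbbbbbbb) = { 0; 1; 3/2; 7/4; 15/8; 31/16; 63/32; 127/64; 255/128 | 2 } -> 511/256
value(bbrbbbbbbbb) = { 0; 1; 3/2; 7/4; 15/8; 31/16; 63/32; 127/64; 255/128; 511/256 | 2 } -> 1023/512
value(bbrbbbbbbbbr) = { 0; 1; 3/2; 7/4; 15/8; 31/16; 63/32; 127/64; 255/128; 511/256 | 1023/512; 2 } -> 2045/1024
value(bbrbbbbbbbbrr) = { 0; 1; 3/2; 7/4; 15/8; 31/16; 63/32; 127/64; 255/128; 511/256 | 2045/1024; 1023/512; 2 } -> 4089/2048
value(bbrbbbbbbbbrrb) = { 0; 1; 3/2; 7/4; 15/8; 31/16; 63/32; 127/64; 255/128; 511/256; 4089/2048 | 2045/1024; 1023/512; 2 } -> 8179/4096
value(bbrbbbbbbbbrrbr) = { 0; 1; 3/2; 7/4; 15/8; 31/16; 63/32; 127/64; 255/128; 511/256; 4089/2048 | 8179/4096; 2045/1024; 1023/512; 2 } -> 16357/8192

16357/8192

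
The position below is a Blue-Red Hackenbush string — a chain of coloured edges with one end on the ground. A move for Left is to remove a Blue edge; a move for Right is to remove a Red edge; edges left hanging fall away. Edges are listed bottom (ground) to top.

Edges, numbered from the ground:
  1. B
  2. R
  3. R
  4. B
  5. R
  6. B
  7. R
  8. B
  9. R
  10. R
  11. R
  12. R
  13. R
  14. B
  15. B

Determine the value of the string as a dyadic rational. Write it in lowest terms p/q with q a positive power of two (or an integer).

5383/16384

step 1: add B to get B; options L={ 0 } R={ none } gives 1
step 2: add R to get BR; options L={ 0 } R={ 1 } gives 1/2
step 3: add R to get BRR; options L={ 0 } R={ 1/2, 1 } gives 1/4
step 4: add B to get BRRB; options L={ 0, 1/4 } R={ 1/2, 1 } gives 3/8
step 5: add R to get BRRBR; options L={ 0, 1/4 } R={ 3/8, 1/2, 1 } gives 5/16
step 6: add B to get BRRBRB; options L={ 0, 1/4, 5/16 } R={ 3/8, 1/2, 1 } gives 11/32
step 7: add R to get BRRBRBR; options L={ 0, 1/4, 5/16 } R={ 11/32, 3/8, 1/2, 1 } gives 21/64
step 8: add B to get BRRBRBRB; options L={ 0, 1/4, 5/16, 21/64 } R={ 11/32, 3/8, 1/2, 1 } gives 43/128
step 9: add R to get BRRBRBRBR; options L={ 0, 1/4, 5/16, 21/64 } R={ 43/128, 11/32, 3/8, 1/2, 1 } gives 85/256
step 10: add R to get BRRBRBRBRR; options L={ 0, 1/4, 5/16, 21/64 } R={ 85/256, 43/128, 11/32, 3/8, 1/2, 1 } gives 169/512
step 11: add R to get BRRBRBRBRRR; options L={ 0, 1/4, 5/16, 21/64 } R={ 169/512, 85/256, 43/128, 11/32, 3/8, 1/2, 1 } gives 337/1024
step 12: add R to get BRRBRBRBRRRR; options L={ 0, 1/4, 5/16, 21/64 } R={ 337/1024, 169/512, 85/256, 43/128, 11/32, 3/8, 1/2, 1 } gives 673/2048
step 13: add R to get BRRBRBRBRRRRR; options L={ 0, 1/4, 5/16, 21/64 } R={ 673/2048, 337/1024, 169/512, 85/256, 43/128, 11/32, 3/8, 1/2, 1 } gives 1345/4096
step 14: add B to get BRRBRBRBRRRRRB; options L={ 0, 1/4, 5/16, 21/64, 1345/4096 } R={ 673/2048, 337/1024, 169/512, 85/256, 43/128, 11/32, 3/8, 1/2, 1 } gives 2691/8192
step 15: add B to get BRRBRBRBRRRRRBB; options L={ 0, 1/4, 5/16, 21/64, 1345/4096, 2691/8192 } R={ 673/2048, 337/1024, 169/512, 85/256, 43/128, 11/32, 3/8, 1/2, 1 } gives 5383/16384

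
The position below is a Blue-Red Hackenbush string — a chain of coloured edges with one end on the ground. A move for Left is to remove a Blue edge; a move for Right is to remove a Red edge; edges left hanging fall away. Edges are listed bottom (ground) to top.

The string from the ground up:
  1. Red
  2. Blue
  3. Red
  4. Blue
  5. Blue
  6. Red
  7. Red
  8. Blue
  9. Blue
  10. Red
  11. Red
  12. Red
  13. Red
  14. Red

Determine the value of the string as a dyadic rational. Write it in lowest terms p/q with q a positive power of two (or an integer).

Build val(s[:k]) for k = 1..14, string s = Red Blue Red Blue Blue Red Red Blue Blue Red Red Red Red Red.
edge 1 of 14 (Red): { (no moves) | 0 } -> -1
edge 2 of 14 (Blue): { -1 | 0 } -> -1/2
edge 3 of 14 (Red): { -1 | -1/2, 0 } -> -3/4
edge 4 of 14 (Blue): { -1, -3/4 | -1/2, 0 } -> -5/8
edge 5 of 14 (Blue): { -1, -3/4, -5/8 | -1/2, 0 } -> -9/16
edge 6 of 14 (Red): { -1, -3/4, -5/8 | -9/16, -1/2, 0 } -> -19/32
edge 7 of 14 (Red): { -1, -3/4, -5/8 | -19/32, -9/16, -1/2, 0 } -> -39/64
edge 8 of 14 (Blue): { -1, -3/4, -5/8, -39/64 | -19/32, -9/16, -1/2, 0 } -> -77/128
edge 9 of 14 (Blue): { -1, -3/4, -5/8, -39/64, -77/128 | -19/32, -9/16, -1/2, 0 } -> -153/256
edge 10 of 14 (Red): { -1, -3/4, -5/8, -39/64, -77/128 | -153/256, -19/32, -9/16, -1/2, 0 } -> -307/512
edge 11 of 14 (Red): { -1, -3/4, -5/8, -39/64, -77/128 | -307/512, -153/256, -19/32, -9/16, -1/2, 0 } -> -615/1024
edge 12 of 14 (Red): { -1, -3/4, -5/8, -39/64, -77/128 | -615/1024, -307/512, -153/256, -19/32, -9/16, -1/2, 0 } -> -1231/2048
edge 13 of 14 (Red): { -1, -3/4, -5/8, -39/64, -77/128 | -1231/2048, -615/1024, -307/512, -153/256, -19/32, -9/16, -1/2, 0 } -> -2463/4096
edge 14 of 14 (Red): { -1, -3/4, -5/8, -39/64, -77/128 | -2463/4096, -1231/2048, -615/1024, -307/512, -153/256, -19/32, -9/16, -1/2, 0 } -> -4927/8192

-4927/8192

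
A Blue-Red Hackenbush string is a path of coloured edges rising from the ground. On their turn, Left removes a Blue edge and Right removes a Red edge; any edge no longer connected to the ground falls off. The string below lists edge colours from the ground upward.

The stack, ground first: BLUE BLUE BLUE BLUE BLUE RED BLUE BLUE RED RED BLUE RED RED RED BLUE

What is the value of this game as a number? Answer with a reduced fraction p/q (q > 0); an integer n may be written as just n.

4899/1024

Prefix values for BLUE BLUE BLUE BLUE BLUE RED BLUE BLUE RED RED BLUE RED RED RED BLUE via {L|R} + simplicity:
edge 1 of 15 (BLUE): { 0 | none } = 1
edge 2 of 15 (BLUE): { 0,1 | none } = 2
edge 3 of 15 (BLUE): { 0,1,2 | none } = 3
edge 4 of 15 (BLUE): { 0,1,2,3 | none } = 4
edge 5 of 15 (BLUE): { 0,1,2,3,4 | none } = 5
edge 6 of 15 (RED): { 0,1,2,3,4 | 5 } = 9/2
edge 7 of 15 (BLUE): { 0,1,2,3,4,9/2 | 5 } = 19/4
edge 8 of 15 (BLUE): { 0,1,2,3,4,9/2,19/4 | 5 } = 39/8
edge 9 of 15 (RED): { 0,1,2,3,4,9/2,19/4 | 39/8,5 } = 77/16
edge 10 of 15 (RED): { 0,1,2,3,4,9/2,19/4 | 77/16,39/8,5 } = 153/32
edge 11 of 15 (BLUE): { 0,1,2,3,4,9/2,19/4,153/32 | 77/16,39/8,5 } = 307/64
edge 12 of 15 (RED): { 0,1,2,3,4,9/2,19/4,153/32 | 307/64,77/16,39/8,5 } = 613/128
edge 13 of 15 (RED): { 0,1,2,3,4,9/2,19/4,153/32 | 613/128,307/64,77/16,39/8,5 } = 1225/256
edge 14 of 15 (RED): { 0,1,2,3,4,9/2,19/4,153/32 | 1225/256,613/128,307/64,77/16,39/8,5 } = 2449/512
edge 15 of 15 (BLUE): { 0,1,2,3,4,9/2,19/4,153/32,2449/512 | 1225/256,613/128,307/64,77/16,39/8,5 } = 4899/1024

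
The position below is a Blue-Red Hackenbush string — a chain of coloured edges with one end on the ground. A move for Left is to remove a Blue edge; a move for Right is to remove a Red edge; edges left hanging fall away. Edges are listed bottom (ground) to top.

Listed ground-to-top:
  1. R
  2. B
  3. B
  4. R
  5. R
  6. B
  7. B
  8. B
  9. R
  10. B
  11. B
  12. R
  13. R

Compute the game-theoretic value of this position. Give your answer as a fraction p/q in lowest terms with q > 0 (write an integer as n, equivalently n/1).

-1575/4096

edge 1 of 13 (R): { · | 0 } → -1
edge 2 of 13 (B): { -1 | 0 } → -1/2
edge 3 of 13 (B): { -1; -1/2 | 0 } → -1/4
edge 4 of 13 (R): { -1; -1/2 | -1/4; 0 } → -3/8
edge 5 of 13 (R): { -1; -1/2 | -3/8; -1/4; 0 } → -7/16
edge 6 of 13 (B): { -1; -1/2; -7/16 | -3/8; -1/4; 0 } → -13/32
edge 7 of 13 (B): { -1; -1/2; -7/16; -13/32 | -3/8; -1/4; 0 } → -25/64
edge 8 of 13 (B): { -1; -1/2; -7/16; -13/32; -25/64 | -3/8; -1/4; 0 } → -49/128
edge 9 of 13 (R): { -1; -1/2; -7/16; -13/32; -25/64 | -49/128; -3/8; -1/4; 0 } → -99/256
edge 10 of 13 (B): { -1; -1/2; -7/16; -13/32; -25/64; -99/256 | -49/128; -3/8; -1/4; 0 } → -197/512
edge 11 of 13 (B): { -1; -1/2; -7/16; -13/32; -25/64; -99/256; -197/512 | -49/128; -3/8; -1/4; 0 } → -393/1024
edge 12 of 13 (R): { -1; -1/2; -7/16; -13/32; -25/64; -99/256; -197/512 | -393/1024; -49/128; -3/8; -1/4; 0 } → -787/2048
edge 13 of 13 (R): { -1; -1/2; -7/16; -13/32; -25/64; -99/256; -197/512 | -787/2048; -393/1024; -49/128; -3/8; -1/4; 0 } → -1575/4096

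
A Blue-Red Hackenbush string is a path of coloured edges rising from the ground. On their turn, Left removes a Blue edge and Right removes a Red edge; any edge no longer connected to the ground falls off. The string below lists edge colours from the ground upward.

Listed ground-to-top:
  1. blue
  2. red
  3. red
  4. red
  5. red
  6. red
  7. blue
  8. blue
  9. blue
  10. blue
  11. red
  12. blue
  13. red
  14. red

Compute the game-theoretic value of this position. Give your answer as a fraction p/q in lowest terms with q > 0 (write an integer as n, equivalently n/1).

489/8192

Build val(s[:k]) for k = 1..14, string s = blue red red red red red blue blue blue blue red blue red red.
val_1 [b]  L=[0]  R=[(no moves)]  = 1
val_2 [br]  L=[0]  R=[1]  = 1/2
val_3 [brr]  L=[0]  R=[1/2, 1]  = 1/4
val_4 [brrr]  L=[0]  R=[1/4, 1/2, 1]  = 1/8
val_5 [brrrr]  L=[0]  R=[1/8, 1/4, 1/2, 1]  = 1/16
val_6 [brrrrr]  L=[0]  R=[1/16, 1/8, 1/4, 1/2, 1]  = 1/32
val_7 [brrrrrb]  L=[0, 1/32]  R=[1/16, 1/8, 1/4, 1/2, 1]  = 3/64
val_8 [brrrrrbb]  L=[0, 1/32, 3/64]  R=[1/16, 1/8, 1/4, 1/2, 1]  = 7/128
val_9 [brrrrrbbb]  L=[0, 1/32, 3/64, 7/128]  R=[1/16, 1/8, 1/4, 1/2, 1]  = 15/256
val_10 [brrrrrbbbb]  L=[0, 1/32, 3/64, 7/128, 15/256]  R=[1/16, 1/8, 1/4, 1/2, 1]  = 31/512
val_11 [brrrrrbbbbr]  L=[0, 1/32, 3/64, 7/128, 15/256]  R=[31/512, 1/16, 1/8, 1/4, 1/2, 1]  = 61/1024
val_12 [brrrrrbbbbrb]  L=[0, 1/32, 3/64, 7/128, 15/256, 61/1024]  R=[31/512, 1/16, 1/8, 1/4, 1/2, 1]  = 123/2048
val_13 [brrrrrbbbbrbr]  L=[0, 1/32, 3/64, 7/128, 15/256, 61/1024]  R=[123/2048, 31/512, 1/16, 1/8, 1/4, 1/2, 1]  = 245/4096
val_14 [brrrrrbbbbrbrr]  L=[0, 1/32, 3/64, 7/128, 15/256, 61/1024]  R=[245/4096, 123/2048, 31/512, 1/16, 1/8, 1/4, 1/2, 1]  = 489/8192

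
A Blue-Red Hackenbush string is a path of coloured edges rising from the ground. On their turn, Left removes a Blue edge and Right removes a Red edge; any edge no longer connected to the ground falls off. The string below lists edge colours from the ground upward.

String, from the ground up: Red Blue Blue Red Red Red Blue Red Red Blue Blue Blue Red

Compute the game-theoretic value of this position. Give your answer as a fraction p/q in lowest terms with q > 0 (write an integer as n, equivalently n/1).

R: Left { none }, Right { 0 } — simplest -1
RB: Left { -1 }, Right { 0 } — simplest -1/2
RBB: Left { -1; -1/2 }, Right { 0 } — simplest -1/4
RBBR: Left { -1; -1/2 }, Right { -1/4; 0 } — simplest -3/8
RBBRR: Left { -1; -1/2 }, Right { -3/8; -1/4; 0 } — simplest -7/16
RBBRRR: Left { -1; -1/2 }, Right { -7/16; -3/8; -1/4; 0 } — simplest -15/32
RBBRRRB: Left { -1; -1/2; -15/32 }, Right { -7/16; -3/8; -1/4; 0 } — simplest -29/64
RBBRRRBR: Left { -1; -1/2; -15/32 }, Right { -29/64; -7/16; -3/8; -1/4; 0 } — simplest -59/128
RBBRRRBRR: Left { -1; -1/2; -15/32 }, Right { -59/128; -29/64; -7/16; -3/8; -1/4; 0 } — simplest -119/256
RBBRRRBRRB: Left { -1; -1/2; -15/32; -119/256 }, Right { -59/128; -29/64; -7/16; -3/8; -1/4; 0 } — simplest -237/512
RBBRRRBRRBB: Left { -1; -1/2; -15/32; -119/256; -237/512 }, Right { -59/128; -29/64; -7/16; -3/8; -1/4; 0 } — simplest -473/1024
RBBRRRBRRBBB: Left { -1; -1/2; -15/32; -119/256; -237/512; -473/1024 }, Right { -59/128; -29/64; -7/16; -3/8; -1/4; 0 } — simplest -945/2048
RBBRRRBRRBBBR: Left { -1; -1/2; -15/32; -119/256; -237/512; -473/1024 }, Right { -945/2048; -59/128; -29/64; -7/16; -3/8; -1/4; 0 } — simplest -1891/4096

-1891/4096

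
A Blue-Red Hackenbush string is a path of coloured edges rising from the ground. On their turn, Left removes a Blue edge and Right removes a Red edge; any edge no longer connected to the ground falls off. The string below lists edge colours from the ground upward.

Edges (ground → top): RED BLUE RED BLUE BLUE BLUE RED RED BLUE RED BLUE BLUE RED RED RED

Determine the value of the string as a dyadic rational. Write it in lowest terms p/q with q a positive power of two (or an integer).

Recurse on prefixes of the 15-edge string RED BLUE RED BLUE BLUE BLUE RED RED BLUE RED BLUE BLUE RED RED RED:
G_1 [R]  L=[—]  R=[0]  => -1
G_2 [RB]  L=[-1]  R=[0]  => -1/2
G_3 [RBR]  L=[-1]  R=[-1/2,0]  => -3/4
G_4 [RBRB]  L=[-1,-3/4]  R=[-1/2,0]  => -5/8
G_5 [RBRBB]  L=[-1,-3/4,-5/8]  R=[-1/2,0]  => -9/16
G_6 [RBRBBB]  L=[-1,-3/4,-5/8,-9/16]  R=[-1/2,0]  => -17/32
G_7 [RBRBBBR]  L=[-1,-3/4,-5/8,-9/16]  R=[-17/32,-1/2,0]  => -35/64
G_8 [RBRBBBRR]  L=[-1,-3/4,-5/8,-9/16]  R=[-35/64,-17/32,-1/2,0]  => -71/128
G_9 [RBRBBBRRB]  L=[-1,-3/4,-5/8,-9/16,-71/128]  R=[-35/64,-17/32,-1/2,0]  => -141/256
G_10 [RBRBBBRRBR]  L=[-1,-3/4,-5/8,-9/16,-71/128]  R=[-141/256,-35/64,-17/32,-1/2,0]  => -283/512
G_11 [RBRBBBRRBRB]  L=[-1,-3/4,-5/8,-9/16,-71/128,-283/512]  R=[-141/256,-35/64,-17/32,-1/2,0]  => -565/1024
G_12 [RBRBBBRRBRBB]  L=[-1,-3/4,-5/8,-9/16,-71/128,-283/512,-565/1024]  R=[-141/256,-35/64,-17/32,-1/2,0]  => -1129/2048
G_13 [RBRBBBRRBRBBR]  L=[-1,-3/4,-5/8,-9/16,-71/128,-283/512,-565/1024]  R=[-1129/2048,-141/256,-35/64,-17/32,-1/2,0]  => -2259/4096
G_14 [RBRBBBRRBRBBRR]  L=[-1,-3/4,-5/8,-9/16,-71/128,-283/512,-565/1024]  R=[-2259/4096,-1129/2048,-141/256,-35/64,-17/32,-1/2,0]  => -4519/8192
G_15 [RBRBBBRRBRBBRRR]  L=[-1,-3/4,-5/8,-9/16,-71/128,-283/512,-565/1024]  R=[-4519/8192,-2259/4096,-1129/2048,-141/256,-35/64,-17/32,-1/2,0]  => -9039/16384

-9039/16384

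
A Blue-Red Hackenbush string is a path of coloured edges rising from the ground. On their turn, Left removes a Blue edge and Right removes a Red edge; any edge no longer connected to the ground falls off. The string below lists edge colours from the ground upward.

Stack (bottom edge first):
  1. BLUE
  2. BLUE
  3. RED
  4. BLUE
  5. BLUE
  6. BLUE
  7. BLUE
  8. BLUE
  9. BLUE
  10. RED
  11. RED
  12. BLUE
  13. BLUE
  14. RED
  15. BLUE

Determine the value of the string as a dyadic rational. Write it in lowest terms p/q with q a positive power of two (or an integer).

16283/8192

Build val(s[:k]) for k = 1..15, string s = BLUE BLUE RED BLUE BLUE BLUE BLUE BLUE BLUE RED RED BLUE BLUE RED BLUE.
val(B) = { 0 | — } — 1
val(BB) = { 0,1 | — } — 2
val(BBR) = { 0,1 | 2 } — 3/2
val(BBRB) = { 0,1,3/2 | 2 } — 7/4
val(BBRBB) = { 0,1,3/2,7/4 | 2 } — 15/8
val(BBRBBB) = { 0,1,3/2,7/4,15/8 | 2 } — 31/16
val(BBRBBBB) = { 0,1,3/2,7/4,15/8,31/16 | 2 } — 63/32
val(BBRBBBBB) = { 0,1,3/2,7/4,15/8,31/16,63/32 | 2 } — 127/64
val(BBRBBBBBB) = { 0,1,3/2,7/4,15/8,31/16,63/32,127/64 | 2 } — 255/128
val(BBRBBBBBBR) = { 0,1,3/2,7/4,15/8,31/16,63/32,127/64 | 255/128,2 } — 509/256
val(BBRBBBBBBRR) = { 0,1,3/2,7/4,15/8,31/16,63/32,127/64 | 509/256,255/128,2 } — 1017/512
val(BBRBBBBBBRRB) = { 0,1,3/2,7/4,15/8,31/16,63/32,127/64,1017/512 | 509/256,255/128,2 } — 2035/1024
val(BBRBBBBBBRRBB) = { 0,1,3/2,7/4,15/8,31/16,63/32,127/64,1017/512,2035/1024 | 509/256,255/128,2 } — 4071/2048
val(BBRBBBBBBRRBBR) = { 0,1,3/2,7/4,15/8,31/16,63/32,127/64,1017/512,2035/1024 | 4071/2048,509/256,255/128,2 } — 8141/4096
val(BBRBBBBBBRRBBRB) = { 0,1,3/2,7/4,15/8,31/16,63/32,127/64,1017/512,2035/1024,8141/4096 | 4071/2048,509/256,255/128,2 } — 16283/8192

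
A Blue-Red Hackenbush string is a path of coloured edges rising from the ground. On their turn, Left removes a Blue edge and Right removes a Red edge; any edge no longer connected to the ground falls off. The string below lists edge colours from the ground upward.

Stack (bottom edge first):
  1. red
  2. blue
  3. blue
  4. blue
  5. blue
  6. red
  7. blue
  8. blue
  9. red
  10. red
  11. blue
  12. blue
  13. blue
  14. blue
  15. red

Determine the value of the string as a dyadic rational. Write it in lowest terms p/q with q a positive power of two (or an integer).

edge 1 of 15 (red): { · | 0 } ⇒ -1
edge 2 of 15 (blue): { -1 | 0 } ⇒ -1/2
edge 3 of 15 (blue): { -1; -1/2 | 0 } ⇒ -1/4
edge 4 of 15 (blue): { -1; -1/2; -1/4 | 0 } ⇒ -1/8
edge 5 of 15 (blue): { -1; -1/2; -1/4; -1/8 | 0 } ⇒ -1/16
edge 6 of 15 (red): { -1; -1/2; -1/4; -1/8 | -1/16; 0 } ⇒ -3/32
edge 7 of 15 (blue): { -1; -1/2; -1/4; -1/8; -3/32 | -1/16; 0 } ⇒ -5/64
edge 8 of 15 (blue): { -1; -1/2; -1/4; -1/8; -3/32; -5/64 | -1/16; 0 } ⇒ -9/128
edge 9 of 15 (red): { -1; -1/2; -1/4; -1/8; -3/32; -5/64 | -9/128; -1/16; 0 } ⇒ -19/256
edge 10 of 15 (red): { -1; -1/2; -1/4; -1/8; -3/32; -5/64 | -19/256; -9/128; -1/16; 0 } ⇒ -39/512
edge 11 of 15 (blue): { -1; -1/2; -1/4; -1/8; -3/32; -5/64; -39/512 | -19/256; -9/128; -1/16; 0 } ⇒ -77/1024
edge 12 of 15 (blue): { -1; -1/2; -1/4; -1/8; -3/32; -5/64; -39/512; -77/1024 | -19/256; -9/128; -1/16; 0 } ⇒ -153/2048
edge 13 of 15 (blue): { -1; -1/2; -1/4; -1/8; -3/32; -5/64; -39/512; -77/1024; -153/2048 | -19/256; -9/128; -1/16; 0 } ⇒ -305/4096
edge 14 of 15 (blue): { -1; -1/2; -1/4; -1/8; -3/32; -5/64; -39/512; -77/1024; -153/2048; -305/4096 | -19/256; -9/128; -1/16; 0 } ⇒ -609/8192
edge 15 of 15 (red): { -1; -1/2; -1/4; -1/8; -3/32; -5/64; -39/512; -77/1024; -153/2048; -305/4096 | -609/8192; -19/256; -9/128; -1/16; 0 } ⇒ -1219/16384

-1219/16384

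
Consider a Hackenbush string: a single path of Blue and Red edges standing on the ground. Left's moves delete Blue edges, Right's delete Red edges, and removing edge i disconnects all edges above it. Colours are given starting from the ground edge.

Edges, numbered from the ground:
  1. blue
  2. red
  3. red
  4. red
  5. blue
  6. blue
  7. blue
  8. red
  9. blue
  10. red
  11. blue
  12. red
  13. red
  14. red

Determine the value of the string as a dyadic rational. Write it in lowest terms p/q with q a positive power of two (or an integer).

1873/8192

edge 1 of 14 (blue): { 0 | ∅ } gives 1
edge 2 of 14 (red): { 0 | 1 } gives 1/2
edge 3 of 14 (red): { 0 | 1/2,1 } gives 1/4
edge 4 of 14 (red): { 0 | 1/4,1/2,1 } gives 1/8
edge 5 of 14 (blue): { 0,1/8 | 1/4,1/2,1 } gives 3/16
edge 6 of 14 (blue): { 0,1/8,3/16 | 1/4,1/2,1 } gives 7/32
edge 7 of 14 (blue): { 0,1/8,3/16,7/32 | 1/4,1/2,1 } gives 15/64
edge 8 of 14 (red): { 0,1/8,3/16,7/32 | 15/64,1/4,1/2,1 } gives 29/128
edge 9 of 14 (blue): { 0,1/8,3/16,7/32,29/128 | 15/64,1/4,1/2,1 } gives 59/256
edge 10 of 14 (red): { 0,1/8,3/16,7/32,29/128 | 59/256,15/64,1/4,1/2,1 } gives 117/512
edge 11 of 14 (blue): { 0,1/8,3/16,7/32,29/128,117/512 | 59/256,15/64,1/4,1/2,1 } gives 235/1024
edge 12 of 14 (red): { 0,1/8,3/16,7/32,29/128,117/512 | 235/1024,59/256,15/64,1/4,1/2,1 } gives 469/2048
edge 13 of 14 (red): { 0,1/8,3/16,7/32,29/128,117/512 | 469/2048,235/1024,59/256,15/64,1/4,1/2,1 } gives 937/4096
edge 14 of 14 (red): { 0,1/8,3/16,7/32,29/128,117/512 | 937/4096,469/2048,235/1024,59/256,15/64,1/4,1/2,1 } gives 1873/8192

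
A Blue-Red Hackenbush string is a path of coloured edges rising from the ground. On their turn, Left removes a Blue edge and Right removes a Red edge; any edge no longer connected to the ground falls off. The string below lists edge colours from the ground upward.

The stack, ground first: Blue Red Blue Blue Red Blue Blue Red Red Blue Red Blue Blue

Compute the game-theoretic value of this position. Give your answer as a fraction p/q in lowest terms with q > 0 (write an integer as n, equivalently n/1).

step 1: add Blue to get B; options L={ 0 } R={ · } = 1
step 2: add Red to get BR; options L={ 0 } R={ 1 } = 1/2
step 3: add Blue to get BRB; options L={ 0,1/2 } R={ 1 } = 3/4
step 4: add Blue to get BRBB; options L={ 0,1/2,3/4 } R={ 1 } = 7/8
step 5: add Red to get BRBBR; options L={ 0,1/2,3/4 } R={ 7/8,1 } = 13/16
step 6: add Blue to get BRBBRB; options L={ 0,1/2,3/4,13/16 } R={ 7/8,1 } = 27/32
step 7: add Blue to get BRBBRBB; options L={ 0,1/2,3/4,13/16,27/32 } R={ 7/8,1 } = 55/64
step 8: add Red to get BRBBRBBR; options L={ 0,1/2,3/4,13/16,27/32 } R={ 55/64,7/8,1 } = 109/128
step 9: add Red to get BRBBRBBRR; options L={ 0,1/2,3/4,13/16,27/32 } R={ 109/128,55/64,7/8,1 } = 217/256
step 10: add Blue to get BRBBRBBRRB; options L={ 0,1/2,3/4,13/16,27/32,217/256 } R={ 109/128,55/64,7/8,1 } = 435/512
step 11: add Red to get BRBBRBBRRBR; options L={ 0,1/2,3/4,13/16,27/32,217/256 } R={ 435/512,109/128,55/64,7/8,1 } = 869/1024
step 12: add Blue to get BRBBRBBRRBRB; options L={ 0,1/2,3/4,13/16,27/32,217/256,869/1024 } R={ 435/512,109/128,55/64,7/8,1 } = 1739/2048
step 13: add Blue to get BRBBRBBRRBRBB; options L={ 0,1/2,3/4,13/16,27/32,217/256,869/1024,1739/2048 } R={ 435/512,109/128,55/64,7/8,1 } = 3479/4096

3479/4096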